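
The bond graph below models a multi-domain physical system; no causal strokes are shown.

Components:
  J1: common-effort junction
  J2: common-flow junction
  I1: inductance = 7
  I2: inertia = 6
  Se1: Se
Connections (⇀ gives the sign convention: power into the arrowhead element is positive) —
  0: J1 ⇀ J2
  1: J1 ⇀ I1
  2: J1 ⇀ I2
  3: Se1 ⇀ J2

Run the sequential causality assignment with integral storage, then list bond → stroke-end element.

b0 stroke at J1
b1 stroke at I1
b2 stroke at I2
b3 stroke at J2

#3 stroke→J2  (Se1: effort source, stroke at far end)
#0 stroke→J1  (J2: last free bond brings flow in)
#1 stroke→I1  (J1: bond 0 brought effort, rest push out)
#2 stroke→I2  (J1: bond 0 brought effort, rest push out)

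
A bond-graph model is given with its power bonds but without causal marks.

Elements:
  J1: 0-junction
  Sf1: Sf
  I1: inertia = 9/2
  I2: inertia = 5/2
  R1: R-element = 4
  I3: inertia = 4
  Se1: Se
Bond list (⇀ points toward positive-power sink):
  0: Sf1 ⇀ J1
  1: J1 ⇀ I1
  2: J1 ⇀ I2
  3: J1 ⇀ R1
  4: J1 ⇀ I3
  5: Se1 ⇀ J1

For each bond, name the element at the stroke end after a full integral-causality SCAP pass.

bond 0 stroke→Sf1  (Sf1 (Sf) sets flow on bond)
bond 5 stroke→J1  (source Se1 imposes e)
bond 1 stroke→I1  (J1: bond 5 brought effort, rest push out)
bond 2 stroke→I2  (common-e at J1 fixed by 5)
bond 3 stroke→R1  (J1: bond 5 brought effort, rest push out)
bond 4 stroke→I3  (0-jn J1 has e-setter on 5)

#0 stroke at Sf1
#1 stroke at I1
#2 stroke at I2
#3 stroke at R1
#4 stroke at I3
#5 stroke at J1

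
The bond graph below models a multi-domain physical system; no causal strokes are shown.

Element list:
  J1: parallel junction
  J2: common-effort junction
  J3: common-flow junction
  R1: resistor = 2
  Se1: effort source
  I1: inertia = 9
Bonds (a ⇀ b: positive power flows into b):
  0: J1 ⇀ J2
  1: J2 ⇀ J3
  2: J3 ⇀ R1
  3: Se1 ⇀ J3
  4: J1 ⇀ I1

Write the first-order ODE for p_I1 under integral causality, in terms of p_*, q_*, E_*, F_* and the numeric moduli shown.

b3 stroke at J3  (source Se1 imposes e)
b4 stroke at I1  (I1 integral (f out))
b0 stroke at J1  (closing 0-jn rule on J1)
b1 stroke at J2  (closing 0-jn rule on J2)
b2 stroke at J3  (common-f at J3 fixed by 1)

dp_I1/dt = -E_Se1 - 2*p_I1/9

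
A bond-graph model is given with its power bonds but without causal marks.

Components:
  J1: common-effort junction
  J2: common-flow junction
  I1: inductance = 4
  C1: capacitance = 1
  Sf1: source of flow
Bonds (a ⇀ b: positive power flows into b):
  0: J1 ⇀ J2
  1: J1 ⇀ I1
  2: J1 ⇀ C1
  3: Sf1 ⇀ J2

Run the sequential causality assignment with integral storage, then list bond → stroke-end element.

b0 stroke→J2
b1 stroke→I1
b2 stroke→J1
b3 stroke→Sf1

b3 →Sf1  (Sf1 (Sf) sets flow on bond)
b0 →J2  (J2: bond 3 brought flow, rest push out)
b1 →I1  (I1: I, integral causality)
b2 →J1  (closing 0-jn rule on J1)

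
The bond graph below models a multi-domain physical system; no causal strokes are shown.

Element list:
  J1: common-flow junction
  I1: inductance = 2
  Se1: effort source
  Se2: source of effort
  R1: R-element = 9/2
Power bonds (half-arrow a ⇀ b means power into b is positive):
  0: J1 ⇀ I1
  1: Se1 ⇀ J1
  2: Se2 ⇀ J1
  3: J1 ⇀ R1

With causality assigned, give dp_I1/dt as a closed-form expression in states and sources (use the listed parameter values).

bond 1 stroke at J1  (source Se1 imposes e)
bond 2 stroke at J1  (Se2 fixes effort; stroke away)
bond 0 stroke at I1  (I1 integral (f out))
bond 3 stroke at J1  (J1 flow already set via bond 0)

dp_I1/dt = E_Se1 + E_Se2 - 9*p_I1/4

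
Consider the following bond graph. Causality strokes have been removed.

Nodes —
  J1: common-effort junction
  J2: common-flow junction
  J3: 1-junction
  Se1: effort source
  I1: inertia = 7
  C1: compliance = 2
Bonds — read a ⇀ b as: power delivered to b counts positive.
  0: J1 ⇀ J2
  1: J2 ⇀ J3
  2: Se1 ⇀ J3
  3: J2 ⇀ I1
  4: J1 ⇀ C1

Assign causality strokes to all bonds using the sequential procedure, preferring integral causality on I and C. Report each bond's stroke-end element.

b2 stroke at J3  (source Se1 imposes e)
b1 stroke at J2  (J3 needs exactly one f-in)
b3 stroke at I1  (prefer integral on I1)
b0 stroke at J2  (1-jn J2 has f-setter on 3)
b4 stroke at J1  (J1 needs exactly one e-in)

b0 stroke at J2
b1 stroke at J2
b2 stroke at J3
b3 stroke at I1
b4 stroke at J1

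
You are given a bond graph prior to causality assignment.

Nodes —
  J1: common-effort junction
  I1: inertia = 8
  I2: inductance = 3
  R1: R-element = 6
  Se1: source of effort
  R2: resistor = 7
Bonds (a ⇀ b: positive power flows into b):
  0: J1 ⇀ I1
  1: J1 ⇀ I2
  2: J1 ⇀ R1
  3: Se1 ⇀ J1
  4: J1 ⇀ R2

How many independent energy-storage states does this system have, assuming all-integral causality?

2  (I1, I2 all integral)

bond 3 |J1  (Se1: effort source, stroke at far end)
bond 0 |I1  (common-e at J1 fixed by 3)
bond 1 |I2  (J1: bond 3 brought effort, rest push out)
bond 2 |R1  (0-jn J1 has e-setter on 3)
bond 4 |R2  (J1 effort already set via bond 3)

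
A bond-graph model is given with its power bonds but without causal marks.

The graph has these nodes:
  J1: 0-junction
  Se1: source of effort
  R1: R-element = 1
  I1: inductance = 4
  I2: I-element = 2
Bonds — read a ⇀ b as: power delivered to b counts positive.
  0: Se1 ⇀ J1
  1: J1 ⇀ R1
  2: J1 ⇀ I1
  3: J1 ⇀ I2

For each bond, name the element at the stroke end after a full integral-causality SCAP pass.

b0 |J1
b1 |R1
b2 |I1
b3 |I2

b0 →J1  (Se1 (Se) sets effort on bond)
b1 →R1  (J1 effort already set via bond 0)
b2 →I1  (J1 effort already set via bond 0)
b3 →I2  (J1 effort already set via bond 0)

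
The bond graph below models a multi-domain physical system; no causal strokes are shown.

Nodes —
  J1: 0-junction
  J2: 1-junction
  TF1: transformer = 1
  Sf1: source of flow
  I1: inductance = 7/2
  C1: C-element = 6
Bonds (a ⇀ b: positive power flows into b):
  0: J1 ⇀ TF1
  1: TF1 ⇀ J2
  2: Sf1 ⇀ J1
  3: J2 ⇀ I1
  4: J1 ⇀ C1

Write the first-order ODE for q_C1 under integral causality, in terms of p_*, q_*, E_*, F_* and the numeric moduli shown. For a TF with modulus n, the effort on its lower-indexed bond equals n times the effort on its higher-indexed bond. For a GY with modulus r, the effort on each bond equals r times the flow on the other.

dq_C1/dt = F_Sf1 - 2*p_I1/7

β2 →Sf1  (Sf1 (Sf) sets flow on bond)
β3 →I1  (I1 integral (f out))
β1 →J2  (common-f at J2 fixed by 3)
β0 →TF1  (TF TF1: opposite of bond 1)
β4 →J1  (only one effort-in slot at J1)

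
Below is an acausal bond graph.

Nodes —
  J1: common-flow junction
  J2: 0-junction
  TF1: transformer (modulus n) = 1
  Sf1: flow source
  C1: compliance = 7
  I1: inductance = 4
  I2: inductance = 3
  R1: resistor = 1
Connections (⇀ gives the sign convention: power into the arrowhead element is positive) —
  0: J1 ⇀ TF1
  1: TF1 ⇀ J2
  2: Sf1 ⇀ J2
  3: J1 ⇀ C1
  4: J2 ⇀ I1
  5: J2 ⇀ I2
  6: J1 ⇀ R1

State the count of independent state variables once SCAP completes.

3  (C1, I1, I2 all integral)

β2 |Sf1  (Sf1: flow source, stroke at near end)
β3 |J1  (C1 integral (e out))
β4 |I1  (I1 outputs flow p/I1)
β5 |I2  (I2 outputs flow p/I2)
β1 |J2  (J2 needs exactly one e-in)
β0 |TF1  (through TF1, causality passes straight; one stroke at TF1)
β6 |J1  (J1: bond 0 brought flow, rest push out)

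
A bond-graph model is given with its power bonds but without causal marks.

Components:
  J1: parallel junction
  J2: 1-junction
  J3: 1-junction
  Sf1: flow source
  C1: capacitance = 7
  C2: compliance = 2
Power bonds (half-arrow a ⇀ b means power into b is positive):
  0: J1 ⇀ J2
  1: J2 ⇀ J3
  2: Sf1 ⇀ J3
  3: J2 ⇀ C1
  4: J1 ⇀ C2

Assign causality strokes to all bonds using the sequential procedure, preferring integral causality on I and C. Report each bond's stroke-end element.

#0 |J2
#1 |J3
#2 |Sf1
#3 |J2
#4 |J1

β2 →Sf1  (Sf1: flow source, stroke at near end)
β1 →J3  (J3: bond 2 brought flow, rest push out)
β0 →J2  (J2 flow already set via bond 1)
β3 →J2  (J2: bond 1 brought flow, rest push out)
β4 →J1  (J1 needs exactly one e-in)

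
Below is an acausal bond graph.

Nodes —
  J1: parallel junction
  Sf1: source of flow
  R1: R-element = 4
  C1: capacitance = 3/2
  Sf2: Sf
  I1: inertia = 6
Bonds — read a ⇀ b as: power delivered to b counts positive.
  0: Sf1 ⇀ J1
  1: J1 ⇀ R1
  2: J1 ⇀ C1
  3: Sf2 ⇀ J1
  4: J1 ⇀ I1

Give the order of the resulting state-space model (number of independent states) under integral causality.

2  (C1, I1 all integral)

b0 →Sf1  (Sf1 (Sf) sets flow on bond)
b3 →Sf2  (Sf2: flow source, stroke at near end)
b2 →J1  (C1: C, integral causality)
b1 →R1  (J1: bond 2 brought effort, rest push out)
b4 →I1  (J1: bond 2 brought effort, rest push out)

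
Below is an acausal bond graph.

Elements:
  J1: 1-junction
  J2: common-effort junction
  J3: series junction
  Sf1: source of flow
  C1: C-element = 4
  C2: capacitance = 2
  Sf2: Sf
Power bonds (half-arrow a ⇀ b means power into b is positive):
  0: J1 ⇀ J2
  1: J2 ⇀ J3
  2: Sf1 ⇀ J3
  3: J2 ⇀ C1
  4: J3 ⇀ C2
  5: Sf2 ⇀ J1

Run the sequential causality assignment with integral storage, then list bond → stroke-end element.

#0 stroke→J1
#1 stroke→J3
#2 stroke→Sf1
#3 stroke→J2
#4 stroke→J3
#5 stroke→Sf2

b2 |Sf1  (source Sf1 imposes f)
b5 |Sf2  (Sf2 fixes flow; stroke at Sf2)
b0 |J1  (J1 flow already set via bond 5)
b1 |J3  (J3: bond 2 brought flow, rest push out)
b4 |J3  (common-f at J3 fixed by 2)
b3 |J2  (only one effort-in slot at J2)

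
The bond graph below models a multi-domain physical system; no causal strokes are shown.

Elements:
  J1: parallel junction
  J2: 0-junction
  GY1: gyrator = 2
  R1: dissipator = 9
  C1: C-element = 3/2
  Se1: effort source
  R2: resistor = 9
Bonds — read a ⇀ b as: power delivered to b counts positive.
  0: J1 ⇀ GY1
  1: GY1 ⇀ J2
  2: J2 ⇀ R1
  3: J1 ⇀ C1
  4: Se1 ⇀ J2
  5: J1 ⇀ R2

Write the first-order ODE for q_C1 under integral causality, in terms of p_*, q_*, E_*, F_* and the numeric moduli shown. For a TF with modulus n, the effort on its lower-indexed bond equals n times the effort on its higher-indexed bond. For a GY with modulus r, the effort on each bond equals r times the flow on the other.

β4 →J2  (Se1: effort source, stroke at far end)
β1 →GY1  (J2 effort already set via bond 4)
β2 →R1  (common-e at J2 fixed by 4)
β0 →GY1  (through GY1, causality inverts; strokes same side of GY1)
β3 →J1  (C1 integral (e out))
β5 →R2  (0-jn J1 has e-setter on 3)

dq_C1/dt = -E_Se1/2 - 2*q_C1/27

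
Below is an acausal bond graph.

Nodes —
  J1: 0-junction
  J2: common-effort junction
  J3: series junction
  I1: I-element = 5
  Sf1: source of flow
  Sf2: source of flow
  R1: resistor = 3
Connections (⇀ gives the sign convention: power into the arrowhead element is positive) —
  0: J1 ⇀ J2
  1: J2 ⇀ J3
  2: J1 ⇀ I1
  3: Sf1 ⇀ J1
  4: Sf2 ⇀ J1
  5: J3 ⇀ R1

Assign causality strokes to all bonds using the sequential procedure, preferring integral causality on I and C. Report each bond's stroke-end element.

#0 →J1
#1 →J2
#2 →I1
#3 →Sf1
#4 →Sf2
#5 →J3

β3 →Sf1  (Sf1 (Sf) sets flow on bond)
β4 →Sf2  (Sf2 (Sf) sets flow on bond)
β2 →I1  (I1 outputs flow p/I1)
β0 →J1  (only one effort-in slot at J1)
β1 →J2  (closing 0-jn rule on J2)
β5 →J3  (common-f at J3 fixed by 1)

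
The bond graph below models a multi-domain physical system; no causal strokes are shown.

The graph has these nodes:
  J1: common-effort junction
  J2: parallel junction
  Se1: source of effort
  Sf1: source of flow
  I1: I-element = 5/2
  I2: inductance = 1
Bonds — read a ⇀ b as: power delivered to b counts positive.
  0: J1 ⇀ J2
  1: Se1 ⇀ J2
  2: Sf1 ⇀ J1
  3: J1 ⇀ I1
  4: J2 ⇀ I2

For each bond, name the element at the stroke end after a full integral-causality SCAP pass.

β1 →J2  (Se1: effort source, stroke at far end)
β2 →Sf1  (source Sf1 imposes f)
β0 →J1  (J2: bond 1 brought effort, rest push out)
β4 →I2  (J2: bond 1 brought effort, rest push out)
β3 →I1  (J1 effort already set via bond 0)

#0 |J1
#1 |J2
#2 |Sf1
#3 |I1
#4 |I2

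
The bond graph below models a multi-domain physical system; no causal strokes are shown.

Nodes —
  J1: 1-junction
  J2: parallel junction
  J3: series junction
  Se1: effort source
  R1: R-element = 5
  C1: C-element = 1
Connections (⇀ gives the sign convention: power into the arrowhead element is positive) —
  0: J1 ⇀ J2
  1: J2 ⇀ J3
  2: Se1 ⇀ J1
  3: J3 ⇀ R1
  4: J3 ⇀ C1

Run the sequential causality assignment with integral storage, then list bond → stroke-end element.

b0 stroke→J2
b1 stroke→J3
b2 stroke→J1
b3 stroke→R1
b4 stroke→J3

bond 2 →J1  (Se1 fixes effort; stroke away)
bond 0 →J2  (J1: last free bond brings flow in)
bond 1 →J3  (J2: bond 0 brought effort, rest push out)
bond 4 →J3  (C1 outputs effort q/C1)
bond 3 →R1  (only one flow-in slot at J3)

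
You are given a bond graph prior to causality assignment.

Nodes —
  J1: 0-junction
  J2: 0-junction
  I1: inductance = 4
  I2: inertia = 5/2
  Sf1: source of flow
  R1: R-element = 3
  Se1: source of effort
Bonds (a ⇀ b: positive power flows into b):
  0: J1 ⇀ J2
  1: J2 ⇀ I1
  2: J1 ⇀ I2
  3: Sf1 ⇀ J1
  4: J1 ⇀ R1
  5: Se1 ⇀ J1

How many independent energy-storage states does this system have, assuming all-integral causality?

bond 3 |Sf1  (Sf1 (Sf) sets flow on bond)
bond 5 |J1  (Se1 (Se) sets effort on bond)
bond 0 |J2  (J1 effort already set via bond 5)
bond 2 |I2  (0-jn J1 has e-setter on 5)
bond 4 |R1  (J1: bond 5 brought effort, rest push out)
bond 1 |I1  (J2: bond 0 brought effort, rest push out)

2  (I1, I2 all integral)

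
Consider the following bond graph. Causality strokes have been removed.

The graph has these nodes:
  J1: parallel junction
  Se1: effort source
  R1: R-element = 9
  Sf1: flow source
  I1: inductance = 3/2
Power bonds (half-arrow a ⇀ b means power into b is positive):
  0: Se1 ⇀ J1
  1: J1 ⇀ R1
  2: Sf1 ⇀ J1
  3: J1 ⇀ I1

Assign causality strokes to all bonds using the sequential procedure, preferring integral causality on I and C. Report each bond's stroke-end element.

β0 stroke at J1  (source Se1 imposes e)
β2 stroke at Sf1  (Sf1 fixes flow; stroke at Sf1)
β1 stroke at R1  (0-jn J1 has e-setter on 0)
β3 stroke at I1  (common-e at J1 fixed by 0)

b0 |J1
b1 |R1
b2 |Sf1
b3 |I1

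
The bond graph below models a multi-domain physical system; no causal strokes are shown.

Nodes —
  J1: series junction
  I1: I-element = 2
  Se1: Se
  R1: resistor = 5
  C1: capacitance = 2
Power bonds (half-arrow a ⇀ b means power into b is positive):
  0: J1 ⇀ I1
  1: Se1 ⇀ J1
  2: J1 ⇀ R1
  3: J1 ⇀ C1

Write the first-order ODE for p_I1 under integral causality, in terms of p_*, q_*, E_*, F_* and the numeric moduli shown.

β1 stroke→J1  (Se1 (Se) sets effort on bond)
β0 stroke→I1  (I1 integral (f out))
β2 stroke→J1  (1-jn J1 has f-setter on 0)
β3 stroke→J1  (1-jn J1 has f-setter on 0)

dp_I1/dt = E_Se1 - 5*p_I1/2 - q_C1/2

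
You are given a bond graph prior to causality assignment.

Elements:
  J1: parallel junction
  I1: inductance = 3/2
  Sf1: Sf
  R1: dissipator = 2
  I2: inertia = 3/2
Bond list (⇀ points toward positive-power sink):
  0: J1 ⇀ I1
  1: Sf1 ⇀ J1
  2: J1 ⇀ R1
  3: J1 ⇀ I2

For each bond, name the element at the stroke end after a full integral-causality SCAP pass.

b1 |Sf1  (Sf1: flow source, stroke at near end)
b0 |I1  (I1 outputs flow p/I1)
b3 |I2  (I2 outputs flow p/I2)
b2 |J1  (J1 needs exactly one e-in)

#0 →I1
#1 →Sf1
#2 →J1
#3 →I2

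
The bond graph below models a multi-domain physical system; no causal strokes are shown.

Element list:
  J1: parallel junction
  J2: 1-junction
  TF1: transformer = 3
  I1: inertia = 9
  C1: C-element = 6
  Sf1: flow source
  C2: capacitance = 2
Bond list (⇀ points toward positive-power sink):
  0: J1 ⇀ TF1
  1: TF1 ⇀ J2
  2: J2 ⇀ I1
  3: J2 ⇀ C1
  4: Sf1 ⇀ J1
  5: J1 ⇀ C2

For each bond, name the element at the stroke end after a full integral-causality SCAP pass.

β0 →TF1
β1 →J2
β2 →I1
β3 →J2
β4 →Sf1
β5 →J1

bond 4 →Sf1  (Sf1 fixes flow; stroke at Sf1)
bond 2 →I1  (I1: I, integral causality)
bond 1 →J2  (J2 flow already set via bond 2)
bond 3 →J2  (J2: bond 2 brought flow, rest push out)
bond 0 →TF1  (TF TF1: opposite of bond 1)
bond 5 →J1  (only one effort-in slot at J1)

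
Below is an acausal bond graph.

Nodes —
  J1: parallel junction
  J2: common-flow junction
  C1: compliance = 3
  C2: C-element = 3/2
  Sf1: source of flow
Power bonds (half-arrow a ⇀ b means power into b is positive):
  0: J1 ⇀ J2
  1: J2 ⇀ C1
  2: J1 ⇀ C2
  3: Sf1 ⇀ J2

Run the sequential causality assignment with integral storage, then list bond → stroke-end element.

b3 stroke at Sf1  (Sf1 fixes flow; stroke at Sf1)
b0 stroke at J2  (common-f at J2 fixed by 3)
b1 stroke at J2  (J2: bond 3 brought flow, rest push out)
b2 stroke at J1  (only one effort-in slot at J1)

b0 stroke at J2
b1 stroke at J2
b2 stroke at J1
b3 stroke at Sf1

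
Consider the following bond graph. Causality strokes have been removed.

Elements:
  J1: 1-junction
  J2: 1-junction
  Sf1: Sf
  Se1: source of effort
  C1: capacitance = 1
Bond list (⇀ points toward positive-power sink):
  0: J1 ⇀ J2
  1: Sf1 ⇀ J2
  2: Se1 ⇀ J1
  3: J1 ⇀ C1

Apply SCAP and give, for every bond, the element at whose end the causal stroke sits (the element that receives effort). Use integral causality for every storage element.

bond 0 stroke at J2
bond 1 stroke at Sf1
bond 2 stroke at J1
bond 3 stroke at J1

#1 |Sf1  (Sf1 fixes flow; stroke at Sf1)
#2 |J1  (Se1 fixes effort; stroke away)
#0 |J2  (1-jn J2 has f-setter on 1)
#3 |J1  (J1: bond 0 brought flow, rest push out)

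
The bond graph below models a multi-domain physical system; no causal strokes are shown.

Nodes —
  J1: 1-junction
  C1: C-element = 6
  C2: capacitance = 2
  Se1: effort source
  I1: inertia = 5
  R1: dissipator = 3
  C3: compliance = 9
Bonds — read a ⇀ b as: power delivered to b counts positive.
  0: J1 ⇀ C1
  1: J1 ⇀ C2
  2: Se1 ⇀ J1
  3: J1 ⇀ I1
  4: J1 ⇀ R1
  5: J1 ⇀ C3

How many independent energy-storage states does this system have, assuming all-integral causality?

4  (C1, C2, C3, I1 all integral)

b2 stroke→J1  (Se1: effort source, stroke at far end)
b0 stroke→J1  (C1: C, integral causality)
b1 stroke→J1  (prefer integral on C2)
b3 stroke→I1  (I1: I, integral causality)
b4 stroke→J1  (J1 flow already set via bond 3)
b5 stroke→J1  (J1: bond 3 brought flow, rest push out)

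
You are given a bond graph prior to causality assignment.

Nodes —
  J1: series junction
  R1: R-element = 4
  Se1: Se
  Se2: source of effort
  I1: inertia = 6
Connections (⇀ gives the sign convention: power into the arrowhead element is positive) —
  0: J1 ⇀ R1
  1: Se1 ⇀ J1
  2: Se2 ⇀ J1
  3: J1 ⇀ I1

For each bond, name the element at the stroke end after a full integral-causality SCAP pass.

b1 →J1  (Se1 fixes effort; stroke away)
b2 →J1  (Se2 (Se) sets effort on bond)
b3 →I1  (I1 integral (f out))
b0 →J1  (common-f at J1 fixed by 3)

bond 0 →J1
bond 1 →J1
bond 2 →J1
bond 3 →I1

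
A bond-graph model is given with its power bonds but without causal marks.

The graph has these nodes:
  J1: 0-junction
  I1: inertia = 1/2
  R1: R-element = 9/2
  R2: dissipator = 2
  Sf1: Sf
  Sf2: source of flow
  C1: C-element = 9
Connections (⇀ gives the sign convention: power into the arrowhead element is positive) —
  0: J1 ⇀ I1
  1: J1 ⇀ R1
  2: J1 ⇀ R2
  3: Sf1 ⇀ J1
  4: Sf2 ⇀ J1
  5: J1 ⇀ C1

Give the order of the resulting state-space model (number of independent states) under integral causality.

2  (C1, I1 all integral)

bond 3 stroke→Sf1  (Sf1: flow source, stroke at near end)
bond 4 stroke→Sf2  (source Sf2 imposes f)
bond 0 stroke→I1  (I1 integral (f out))
bond 5 stroke→J1  (C1 integral (e out))
bond 1 stroke→R1  (J1: bond 5 brought effort, rest push out)
bond 2 stroke→R2  (J1: bond 5 brought effort, rest push out)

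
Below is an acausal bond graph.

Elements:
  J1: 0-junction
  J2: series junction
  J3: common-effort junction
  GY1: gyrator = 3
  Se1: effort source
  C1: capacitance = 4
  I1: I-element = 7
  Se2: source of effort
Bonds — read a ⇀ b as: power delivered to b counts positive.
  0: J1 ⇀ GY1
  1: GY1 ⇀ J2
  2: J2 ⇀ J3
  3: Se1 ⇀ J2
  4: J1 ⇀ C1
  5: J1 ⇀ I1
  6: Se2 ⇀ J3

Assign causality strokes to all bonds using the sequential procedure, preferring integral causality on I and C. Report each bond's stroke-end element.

β0 stroke→GY1
β1 stroke→GY1
β2 stroke→J2
β3 stroke→J2
β4 stroke→J1
β5 stroke→I1
β6 stroke→J3

b3 |J2  (source Se1 imposes e)
b6 |J3  (Se2: effort source, stroke at far end)
b2 |J2  (J3: bond 6 brought effort, rest push out)
b1 |GY1  (only one flow-in slot at J2)
b0 |GY1  (through GY1, causality inverts; strokes same side of GY1)
b4 |J1  (C1: C, integral causality)
b5 |I1  (J1: bond 4 brought effort, rest push out)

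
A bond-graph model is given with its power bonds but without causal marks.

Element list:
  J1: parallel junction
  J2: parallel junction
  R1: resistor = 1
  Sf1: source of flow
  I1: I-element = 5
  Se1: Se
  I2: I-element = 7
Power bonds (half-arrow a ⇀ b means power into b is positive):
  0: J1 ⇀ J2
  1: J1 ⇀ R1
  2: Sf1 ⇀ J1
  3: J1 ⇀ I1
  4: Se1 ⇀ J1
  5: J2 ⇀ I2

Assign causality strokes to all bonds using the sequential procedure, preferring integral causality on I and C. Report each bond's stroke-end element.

β2 stroke→Sf1  (source Sf1 imposes f)
β4 stroke→J1  (Se1 fixes effort; stroke away)
β0 stroke→J2  (J1 effort already set via bond 4)
β1 stroke→R1  (J1: bond 4 brought effort, rest push out)
β3 stroke→I1  (J1 effort already set via bond 4)
β5 stroke→I2  (common-e at J2 fixed by 0)

b0 stroke at J2
b1 stroke at R1
b2 stroke at Sf1
b3 stroke at I1
b4 stroke at J1
b5 stroke at I2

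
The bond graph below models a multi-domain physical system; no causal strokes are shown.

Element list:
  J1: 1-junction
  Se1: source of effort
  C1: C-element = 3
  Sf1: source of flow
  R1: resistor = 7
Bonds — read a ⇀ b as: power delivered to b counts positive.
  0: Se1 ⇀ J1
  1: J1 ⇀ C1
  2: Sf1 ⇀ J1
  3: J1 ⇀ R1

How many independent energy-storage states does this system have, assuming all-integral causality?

1  (C1 all integral)

β0 →J1  (Se1: effort source, stroke at far end)
β2 →Sf1  (source Sf1 imposes f)
β1 →J1  (1-jn J1 has f-setter on 2)
β3 →J1  (1-jn J1 has f-setter on 2)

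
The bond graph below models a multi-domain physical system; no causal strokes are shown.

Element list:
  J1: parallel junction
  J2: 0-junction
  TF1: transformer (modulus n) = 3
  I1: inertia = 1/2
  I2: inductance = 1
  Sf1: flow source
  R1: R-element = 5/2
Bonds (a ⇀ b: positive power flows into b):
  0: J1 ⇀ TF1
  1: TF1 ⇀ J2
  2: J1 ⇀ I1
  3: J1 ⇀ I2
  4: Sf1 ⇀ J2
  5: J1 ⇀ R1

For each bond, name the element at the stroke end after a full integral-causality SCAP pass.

b0 stroke at TF1
b1 stroke at J2
b2 stroke at I1
b3 stroke at I2
b4 stroke at Sf1
b5 stroke at J1

#4 stroke at Sf1  (source Sf1 imposes f)
#1 stroke at J2  (closing 0-jn rule on J2)
#0 stroke at TF1  (TF TF1: opposite of bond 1)
#2 stroke at I1  (prefer integral on I1)
#3 stroke at I2  (prefer integral on I2)
#5 stroke at J1  (only one effort-in slot at J1)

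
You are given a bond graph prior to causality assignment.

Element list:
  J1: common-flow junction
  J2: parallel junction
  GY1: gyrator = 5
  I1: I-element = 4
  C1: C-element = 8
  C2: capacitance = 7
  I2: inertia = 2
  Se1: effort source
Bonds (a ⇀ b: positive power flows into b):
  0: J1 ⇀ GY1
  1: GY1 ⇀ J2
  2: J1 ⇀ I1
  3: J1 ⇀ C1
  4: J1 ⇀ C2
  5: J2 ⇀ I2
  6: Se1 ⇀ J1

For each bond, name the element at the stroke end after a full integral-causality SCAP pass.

b6 stroke at J1  (source Se1 imposes e)
b2 stroke at I1  (I1 integral (f out))
b0 stroke at J1  (common-f at J1 fixed by 2)
b3 stroke at J1  (J1: bond 2 brought flow, rest push out)
b4 stroke at J1  (1-jn J1 has f-setter on 2)
b1 stroke at J2  (GY1: gyrator matches bond 0)
b5 stroke at I2  (common-e at J2 fixed by 1)

#0 →J1
#1 →J2
#2 →I1
#3 →J1
#4 →J1
#5 →I2
#6 →J1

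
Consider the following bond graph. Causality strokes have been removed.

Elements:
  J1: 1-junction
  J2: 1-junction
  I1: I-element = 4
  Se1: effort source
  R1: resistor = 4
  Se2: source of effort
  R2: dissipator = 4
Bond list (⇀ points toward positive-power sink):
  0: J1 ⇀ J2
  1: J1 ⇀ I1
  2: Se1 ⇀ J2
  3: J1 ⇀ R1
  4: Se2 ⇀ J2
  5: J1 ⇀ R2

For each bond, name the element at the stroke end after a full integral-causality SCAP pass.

β2 |J2  (Se1 fixes effort; stroke away)
β4 |J2  (source Se2 imposes e)
β0 |J1  (J2 needs exactly one f-in)
β1 |I1  (I1 outputs flow p/I1)
β3 |J1  (J1: bond 1 brought flow, rest push out)
β5 |J1  (J1 flow already set via bond 1)

b0 →J1
b1 →I1
b2 →J2
b3 →J1
b4 →J2
b5 →J1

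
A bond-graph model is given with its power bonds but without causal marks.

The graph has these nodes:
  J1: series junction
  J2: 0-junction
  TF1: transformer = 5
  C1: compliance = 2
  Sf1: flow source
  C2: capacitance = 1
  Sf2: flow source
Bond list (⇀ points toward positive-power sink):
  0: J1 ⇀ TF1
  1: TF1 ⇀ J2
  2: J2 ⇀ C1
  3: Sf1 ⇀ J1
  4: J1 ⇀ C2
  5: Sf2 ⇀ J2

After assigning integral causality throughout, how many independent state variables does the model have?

2  (C1, C2 all integral)

bond 3 |Sf1  (Sf1 fixes flow; stroke at Sf1)
bond 5 |Sf2  (Sf2: flow source, stroke at near end)
bond 0 |J1  (J1: bond 3 brought flow, rest push out)
bond 4 |J1  (J1: bond 3 brought flow, rest push out)
bond 1 |TF1  (through TF1, causality passes straight; one stroke at TF1)
bond 2 |J2  (J2: last free bond brings effort in)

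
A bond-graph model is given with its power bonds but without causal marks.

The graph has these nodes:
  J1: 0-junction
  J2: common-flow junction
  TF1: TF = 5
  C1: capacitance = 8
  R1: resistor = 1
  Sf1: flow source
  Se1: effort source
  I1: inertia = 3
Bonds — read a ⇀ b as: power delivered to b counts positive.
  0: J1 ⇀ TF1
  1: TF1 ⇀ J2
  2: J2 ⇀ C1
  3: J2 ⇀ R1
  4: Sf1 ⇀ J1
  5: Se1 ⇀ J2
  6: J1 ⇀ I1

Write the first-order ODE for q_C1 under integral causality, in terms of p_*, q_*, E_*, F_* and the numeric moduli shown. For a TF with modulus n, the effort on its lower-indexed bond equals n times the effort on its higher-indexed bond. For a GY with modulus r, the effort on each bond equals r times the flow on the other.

b4 →Sf1  (source Sf1 imposes f)
b5 →J2  (source Se1 imposes e)
b2 →J2  (C1 integral (e out))
b6 →I1  (I1 integral (f out))
b0 →J1  (J1 needs exactly one e-in)
b1 →TF1  (TF TF1: opposite of bond 0)
b3 →J2  (common-f at J2 fixed by 1)

dq_C1/dt = 5*F_Sf1 - 5*p_I1/3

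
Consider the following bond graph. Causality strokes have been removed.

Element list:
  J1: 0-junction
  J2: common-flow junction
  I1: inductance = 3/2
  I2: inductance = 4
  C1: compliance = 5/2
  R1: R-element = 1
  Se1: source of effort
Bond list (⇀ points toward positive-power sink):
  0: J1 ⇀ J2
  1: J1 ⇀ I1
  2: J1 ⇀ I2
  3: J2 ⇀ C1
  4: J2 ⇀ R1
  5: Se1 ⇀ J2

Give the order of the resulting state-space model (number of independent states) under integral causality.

#5 →J2  (Se1: effort source, stroke at far end)
#1 →I1  (I1 integral (f out))
#2 →I2  (I2 outputs flow p/I2)
#0 →J1  (J1 needs exactly one e-in)
#3 →J2  (J2: bond 0 brought flow, rest push out)
#4 →J2  (common-f at J2 fixed by 0)

3  (C1, I1, I2 all integral)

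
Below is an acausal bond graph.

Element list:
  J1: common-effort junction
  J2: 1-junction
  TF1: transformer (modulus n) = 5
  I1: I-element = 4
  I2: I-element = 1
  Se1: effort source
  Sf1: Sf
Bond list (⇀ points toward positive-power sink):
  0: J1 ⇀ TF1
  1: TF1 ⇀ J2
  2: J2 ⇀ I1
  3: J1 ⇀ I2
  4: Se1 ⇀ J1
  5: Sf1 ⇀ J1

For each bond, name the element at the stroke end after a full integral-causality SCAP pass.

β4 stroke at J1  (Se1 (Se) sets effort on bond)
β5 stroke at Sf1  (Sf1 fixes flow; stroke at Sf1)
β0 stroke at TF1  (0-jn J1 has e-setter on 4)
β3 stroke at I2  (0-jn J1 has e-setter on 4)
β1 stroke at J2  (TF TF1: opposite of bond 0)
β2 stroke at I1  (closing 1-jn rule on J2)

bond 0 →TF1
bond 1 →J2
bond 2 →I1
bond 3 →I2
bond 4 →J1
bond 5 →Sf1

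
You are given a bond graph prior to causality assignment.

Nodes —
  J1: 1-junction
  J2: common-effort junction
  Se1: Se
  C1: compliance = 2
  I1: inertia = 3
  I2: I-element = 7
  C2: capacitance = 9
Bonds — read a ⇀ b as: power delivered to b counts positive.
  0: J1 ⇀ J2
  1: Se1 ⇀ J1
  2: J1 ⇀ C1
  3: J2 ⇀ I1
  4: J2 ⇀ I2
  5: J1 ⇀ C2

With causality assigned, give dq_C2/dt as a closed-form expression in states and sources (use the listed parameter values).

dq_C2/dt = p_I1/3 + p_I2/7

β1 →J1  (Se1: effort source, stroke at far end)
β2 →J1  (prefer integral on C1)
β3 →I1  (I1: I, integral causality)
β4 →I2  (I2 integral (f out))
β0 →J2  (J2: last free bond brings effort in)
β5 →J1  (J1: bond 0 brought flow, rest push out)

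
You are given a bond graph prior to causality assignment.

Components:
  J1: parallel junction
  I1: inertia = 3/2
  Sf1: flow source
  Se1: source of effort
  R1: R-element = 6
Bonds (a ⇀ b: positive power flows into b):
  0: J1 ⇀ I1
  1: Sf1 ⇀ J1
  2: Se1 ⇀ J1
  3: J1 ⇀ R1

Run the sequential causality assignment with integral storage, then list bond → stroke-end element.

b0 |I1
b1 |Sf1
b2 |J1
b3 |R1

β1 stroke at Sf1  (source Sf1 imposes f)
β2 stroke at J1  (Se1 fixes effort; stroke away)
β0 stroke at I1  (common-e at J1 fixed by 2)
β3 stroke at R1  (0-jn J1 has e-setter on 2)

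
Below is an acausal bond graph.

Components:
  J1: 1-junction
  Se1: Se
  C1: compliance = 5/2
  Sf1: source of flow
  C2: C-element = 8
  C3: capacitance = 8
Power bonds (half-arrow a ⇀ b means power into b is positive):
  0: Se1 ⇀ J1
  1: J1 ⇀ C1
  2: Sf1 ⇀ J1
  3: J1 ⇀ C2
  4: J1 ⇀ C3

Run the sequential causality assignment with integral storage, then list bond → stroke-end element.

β0 stroke→J1
β1 stroke→J1
β2 stroke→Sf1
β3 stroke→J1
β4 stroke→J1

#0 stroke at J1  (Se1 fixes effort; stroke away)
#2 stroke at Sf1  (Sf1 fixes flow; stroke at Sf1)
#1 stroke at J1  (J1 flow already set via bond 2)
#3 stroke at J1  (common-f at J1 fixed by 2)
#4 stroke at J1  (J1 flow already set via bond 2)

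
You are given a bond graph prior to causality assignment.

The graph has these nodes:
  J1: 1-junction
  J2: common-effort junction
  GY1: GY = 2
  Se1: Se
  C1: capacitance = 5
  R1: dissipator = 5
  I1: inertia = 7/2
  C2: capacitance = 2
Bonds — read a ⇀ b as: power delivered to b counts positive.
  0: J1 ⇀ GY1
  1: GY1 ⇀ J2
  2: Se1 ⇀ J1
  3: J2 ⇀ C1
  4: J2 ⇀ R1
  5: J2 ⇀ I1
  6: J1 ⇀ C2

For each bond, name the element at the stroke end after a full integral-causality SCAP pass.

b0 →GY1
b1 →GY1
b2 →J1
b3 →J2
b4 →R1
b5 →I1
b6 →J1

#2 stroke→J1  (source Se1 imposes e)
#3 stroke→J2  (C1: C, integral causality)
#1 stroke→GY1  (0-jn J2 has e-setter on 3)
#4 stroke→R1  (J2: bond 3 brought effort, rest push out)
#5 stroke→I1  (common-e at J2 fixed by 3)
#0 stroke→GY1  (GY1 both-in/both-out from 1)
#6 stroke→J1  (common-f at J1 fixed by 0)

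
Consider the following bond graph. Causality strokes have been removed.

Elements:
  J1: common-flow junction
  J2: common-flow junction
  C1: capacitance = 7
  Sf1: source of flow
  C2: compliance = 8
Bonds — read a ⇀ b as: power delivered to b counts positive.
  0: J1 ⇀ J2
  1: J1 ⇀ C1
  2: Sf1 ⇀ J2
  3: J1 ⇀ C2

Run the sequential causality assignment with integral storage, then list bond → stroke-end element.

#2 stroke at Sf1  (Sf1 (Sf) sets flow on bond)
#0 stroke at J2  (common-f at J2 fixed by 2)
#1 stroke at J1  (J1 flow already set via bond 0)
#3 stroke at J1  (common-f at J1 fixed by 0)

bond 0 |J2
bond 1 |J1
bond 2 |Sf1
bond 3 |J1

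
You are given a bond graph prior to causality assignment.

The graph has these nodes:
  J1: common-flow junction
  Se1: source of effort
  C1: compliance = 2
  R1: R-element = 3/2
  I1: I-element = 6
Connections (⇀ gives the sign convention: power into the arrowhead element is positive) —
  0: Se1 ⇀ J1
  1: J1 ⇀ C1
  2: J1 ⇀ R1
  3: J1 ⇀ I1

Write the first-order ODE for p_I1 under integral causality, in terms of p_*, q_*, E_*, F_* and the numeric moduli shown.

dp_I1/dt = E_Se1 - p_I1/4 - q_C1/2

bond 0 stroke→J1  (Se1 (Se) sets effort on bond)
bond 1 stroke→J1  (prefer integral on C1)
bond 3 stroke→I1  (I1 outputs flow p/I1)
bond 2 stroke→J1  (1-jn J1 has f-setter on 3)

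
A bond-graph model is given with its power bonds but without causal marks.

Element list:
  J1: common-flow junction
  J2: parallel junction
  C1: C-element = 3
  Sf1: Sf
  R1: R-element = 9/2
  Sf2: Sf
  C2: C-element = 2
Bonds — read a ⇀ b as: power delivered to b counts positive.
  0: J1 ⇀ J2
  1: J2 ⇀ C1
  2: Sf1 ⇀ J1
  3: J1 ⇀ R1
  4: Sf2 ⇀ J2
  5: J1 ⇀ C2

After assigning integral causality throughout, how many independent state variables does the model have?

β2 stroke at Sf1  (Sf1: flow source, stroke at near end)
β4 stroke at Sf2  (Sf2: flow source, stroke at near end)
β0 stroke at J1  (J1: bond 2 brought flow, rest push out)
β3 stroke at J1  (J1 flow already set via bond 2)
β5 stroke at J1  (J1 flow already set via bond 2)
β1 stroke at J2  (only one effort-in slot at J2)

2  (C1, C2 all integral)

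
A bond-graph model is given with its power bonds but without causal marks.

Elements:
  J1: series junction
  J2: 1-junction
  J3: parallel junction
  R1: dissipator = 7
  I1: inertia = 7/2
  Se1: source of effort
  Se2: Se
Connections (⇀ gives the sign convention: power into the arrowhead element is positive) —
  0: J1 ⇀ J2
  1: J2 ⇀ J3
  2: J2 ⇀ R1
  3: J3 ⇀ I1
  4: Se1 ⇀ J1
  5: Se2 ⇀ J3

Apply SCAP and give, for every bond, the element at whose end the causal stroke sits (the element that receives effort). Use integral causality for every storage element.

β0 →J2
β1 →J2
β2 →R1
β3 →I1
β4 →J1
β5 →J3

#4 |J1  (Se1 fixes effort; stroke away)
#5 |J3  (Se2 fixes effort; stroke away)
#0 |J2  (closing 1-jn rule on J1)
#1 |J2  (common-e at J3 fixed by 5)
#3 |I1  (J3 effort already set via bond 5)
#2 |R1  (only one flow-in slot at J2)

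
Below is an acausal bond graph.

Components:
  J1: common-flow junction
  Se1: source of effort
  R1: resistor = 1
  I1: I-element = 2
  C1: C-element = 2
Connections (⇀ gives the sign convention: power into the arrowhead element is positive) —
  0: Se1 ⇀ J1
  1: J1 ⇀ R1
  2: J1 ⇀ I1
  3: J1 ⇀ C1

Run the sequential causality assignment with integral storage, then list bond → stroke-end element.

#0 stroke→J1
#1 stroke→J1
#2 stroke→I1
#3 stroke→J1

#0 stroke→J1  (source Se1 imposes e)
#2 stroke→I1  (I1: I, integral causality)
#1 stroke→J1  (common-f at J1 fixed by 2)
#3 stroke→J1  (J1 flow already set via bond 2)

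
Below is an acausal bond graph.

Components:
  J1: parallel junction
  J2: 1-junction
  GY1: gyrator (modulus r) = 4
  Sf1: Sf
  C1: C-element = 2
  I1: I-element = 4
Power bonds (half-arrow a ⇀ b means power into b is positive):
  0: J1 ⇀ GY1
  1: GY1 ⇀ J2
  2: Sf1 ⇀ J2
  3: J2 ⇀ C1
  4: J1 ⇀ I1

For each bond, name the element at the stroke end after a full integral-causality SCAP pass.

β2 |Sf1  (Sf1 fixes flow; stroke at Sf1)
β1 |J2  (J2: bond 2 brought flow, rest push out)
β3 |J2  (J2 flow already set via bond 2)
β0 |J1  (GY1 both-in/both-out from 1)
β4 |I1  (J1: bond 0 brought effort, rest push out)

#0 stroke at J1
#1 stroke at J2
#2 stroke at Sf1
#3 stroke at J2
#4 stroke at I1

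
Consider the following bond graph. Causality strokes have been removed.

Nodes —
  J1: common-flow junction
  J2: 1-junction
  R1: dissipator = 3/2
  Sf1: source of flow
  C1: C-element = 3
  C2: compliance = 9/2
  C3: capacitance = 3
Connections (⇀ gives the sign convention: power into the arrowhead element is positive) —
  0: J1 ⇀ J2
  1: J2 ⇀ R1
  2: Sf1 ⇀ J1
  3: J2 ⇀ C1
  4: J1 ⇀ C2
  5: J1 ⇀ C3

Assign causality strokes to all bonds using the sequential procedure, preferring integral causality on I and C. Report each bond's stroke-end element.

β2 stroke at Sf1  (Sf1: flow source, stroke at near end)
β0 stroke at J1  (J1 flow already set via bond 2)
β4 stroke at J1  (1-jn J1 has f-setter on 2)
β5 stroke at J1  (J1 flow already set via bond 2)
β1 stroke at J2  (1-jn J2 has f-setter on 0)
β3 stroke at J2  (J2 flow already set via bond 0)

b0 stroke→J1
b1 stroke→J2
b2 stroke→Sf1
b3 stroke→J2
b4 stroke→J1
b5 stroke→J1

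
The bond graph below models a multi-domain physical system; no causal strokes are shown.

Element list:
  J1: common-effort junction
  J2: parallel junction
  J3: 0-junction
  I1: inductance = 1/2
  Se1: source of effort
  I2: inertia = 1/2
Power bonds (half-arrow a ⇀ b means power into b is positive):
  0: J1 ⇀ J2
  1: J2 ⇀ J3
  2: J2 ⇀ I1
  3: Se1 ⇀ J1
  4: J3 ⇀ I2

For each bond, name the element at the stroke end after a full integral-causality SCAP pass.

#0 stroke→J2
#1 stroke→J3
#2 stroke→I1
#3 stroke→J1
#4 stroke→I2

b3 |J1  (Se1 fixes effort; stroke away)
b0 |J2  (common-e at J1 fixed by 3)
b1 |J3  (common-e at J2 fixed by 0)
b2 |I1  (J2 effort already set via bond 0)
b4 |I2  (common-e at J3 fixed by 1)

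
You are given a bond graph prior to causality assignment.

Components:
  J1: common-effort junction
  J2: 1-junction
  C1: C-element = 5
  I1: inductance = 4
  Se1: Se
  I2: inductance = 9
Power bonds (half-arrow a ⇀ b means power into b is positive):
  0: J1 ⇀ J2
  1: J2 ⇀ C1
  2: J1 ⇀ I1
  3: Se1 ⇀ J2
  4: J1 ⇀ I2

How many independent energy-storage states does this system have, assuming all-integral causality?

β3 stroke at J2  (Se1 fixes effort; stroke away)
β1 stroke at J2  (C1: C, integral causality)
β0 stroke at J1  (closing 1-jn rule on J2)
β2 stroke at I1  (J1: bond 0 brought effort, rest push out)
β4 stroke at I2  (0-jn J1 has e-setter on 0)

3  (C1, I1, I2 all integral)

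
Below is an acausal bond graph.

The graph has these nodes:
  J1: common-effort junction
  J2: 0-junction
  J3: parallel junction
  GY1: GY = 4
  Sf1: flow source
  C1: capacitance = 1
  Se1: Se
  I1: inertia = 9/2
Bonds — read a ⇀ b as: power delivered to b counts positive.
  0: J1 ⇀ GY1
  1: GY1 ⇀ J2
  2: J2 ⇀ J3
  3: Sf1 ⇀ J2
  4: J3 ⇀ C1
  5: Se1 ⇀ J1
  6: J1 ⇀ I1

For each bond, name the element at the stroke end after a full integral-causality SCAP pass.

#3 →Sf1  (Sf1: flow source, stroke at near end)
#5 →J1  (Se1: effort source, stroke at far end)
#0 →GY1  (common-e at J1 fixed by 5)
#6 →I1  (0-jn J1 has e-setter on 5)
#1 →GY1  (GY GY1: same side as bond 0)
#2 →J2  (J2 needs exactly one e-in)
#4 →J3  (J3 needs exactly one e-in)

β0 stroke at GY1
β1 stroke at GY1
β2 stroke at J2
β3 stroke at Sf1
β4 stroke at J3
β5 stroke at J1
β6 stroke at I1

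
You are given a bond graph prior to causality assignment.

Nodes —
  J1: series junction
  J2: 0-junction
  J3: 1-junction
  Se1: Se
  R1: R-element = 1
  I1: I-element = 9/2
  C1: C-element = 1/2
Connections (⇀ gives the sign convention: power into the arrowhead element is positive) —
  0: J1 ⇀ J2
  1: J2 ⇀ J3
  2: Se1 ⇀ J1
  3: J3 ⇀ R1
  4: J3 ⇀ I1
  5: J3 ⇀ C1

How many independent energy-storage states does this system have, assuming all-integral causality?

2  (C1, I1 all integral)

bond 2 stroke→J1  (source Se1 imposes e)
bond 0 stroke→J2  (closing 1-jn rule on J1)
bond 1 stroke→J3  (0-jn J2 has e-setter on 0)
bond 4 stroke→I1  (I1 outputs flow p/I1)
bond 3 stroke→J3  (1-jn J3 has f-setter on 4)
bond 5 stroke→J3  (common-f at J3 fixed by 4)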